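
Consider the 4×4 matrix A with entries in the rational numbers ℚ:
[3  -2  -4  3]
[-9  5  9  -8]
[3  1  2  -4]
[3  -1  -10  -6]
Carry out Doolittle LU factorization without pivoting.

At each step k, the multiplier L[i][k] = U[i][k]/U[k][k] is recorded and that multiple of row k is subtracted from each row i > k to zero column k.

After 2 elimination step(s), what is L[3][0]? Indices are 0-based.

L[3][0] = 1

k=0: U[0][0]=3
  eliminate (1,0): mult=-3, new row 1: (0, -1, -3, 1); set L[1][0]=-3
  eliminate (2,0): mult=1, new row 2: (0, 3, 6, -7); set L[2][0]=1
  eliminate (3,0): mult=1, new row 3: (0, 1, -6, -9); set L[3][0]=1
k=1: U[1][1]=-1
  eliminate (2,1): mult=-3, new row 2: (0, 0, -3, -4); set L[2][1]=-3
  eliminate (3,1): mult=-1, new row 3: (0, 0, -9, -8); set L[3][1]=-1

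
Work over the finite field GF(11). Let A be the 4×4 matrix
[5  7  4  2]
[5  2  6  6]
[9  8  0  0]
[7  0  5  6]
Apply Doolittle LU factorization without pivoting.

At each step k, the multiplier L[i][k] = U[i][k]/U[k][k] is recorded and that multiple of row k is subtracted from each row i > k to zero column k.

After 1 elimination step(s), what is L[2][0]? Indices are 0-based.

L[2][0] = 4

Step 1: pivot at (0,0) is 5.
  row1 ← row1 − (1)·row0  ⇒  L[1][0]=1, U row1=(0, 6, 2, 4)
  row2 ← row2 − (4)·row0  ⇒  L[2][0]=4, U row2=(0, 2, 6, 3)
  row3 ← row3 − (8)·row0  ⇒  L[3][0]=8, U row3=(0, 10, 6, 1)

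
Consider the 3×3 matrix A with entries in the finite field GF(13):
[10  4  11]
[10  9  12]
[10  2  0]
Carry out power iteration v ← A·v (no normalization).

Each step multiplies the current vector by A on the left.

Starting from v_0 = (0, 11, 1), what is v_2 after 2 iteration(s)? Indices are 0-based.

v_0 = (0, 11, 1).
v_1 = A·v_0 = (3, 7, 9).
v_2 = A·v_1 = (1, 6, 5).

v_2 = (1, 6, 5)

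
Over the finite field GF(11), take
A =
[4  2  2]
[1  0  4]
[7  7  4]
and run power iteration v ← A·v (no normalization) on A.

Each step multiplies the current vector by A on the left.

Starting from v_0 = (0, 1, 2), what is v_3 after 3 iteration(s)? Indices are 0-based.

v_0 = (0, 1, 2).
v_1 = A·v_0 = (6, 8, 4).
v_2 = A·v_1 = (4, 0, 4).
v_3 = A·v_2 = (2, 9, 0).

v_3 = (2, 9, 0)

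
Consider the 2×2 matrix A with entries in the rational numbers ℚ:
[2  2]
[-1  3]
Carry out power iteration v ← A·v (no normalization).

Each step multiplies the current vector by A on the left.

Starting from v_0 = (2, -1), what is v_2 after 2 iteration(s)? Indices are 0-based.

v_2 = (-6, -17)

v_0 = (2, -1).
v_1 = A·v_0 = (2, -5).
v_2 = A·v_1 = (-6, -17).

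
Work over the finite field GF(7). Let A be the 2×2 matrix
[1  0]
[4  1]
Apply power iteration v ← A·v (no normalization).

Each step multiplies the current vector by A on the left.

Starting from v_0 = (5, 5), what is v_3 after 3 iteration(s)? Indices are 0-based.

v_3 = (5, 2)

v_0 = (5, 5).
v_1 = A·v_0 = (5, 4).
v_2 = A·v_1 = (5, 3).
v_3 = A·v_2 = (5, 2).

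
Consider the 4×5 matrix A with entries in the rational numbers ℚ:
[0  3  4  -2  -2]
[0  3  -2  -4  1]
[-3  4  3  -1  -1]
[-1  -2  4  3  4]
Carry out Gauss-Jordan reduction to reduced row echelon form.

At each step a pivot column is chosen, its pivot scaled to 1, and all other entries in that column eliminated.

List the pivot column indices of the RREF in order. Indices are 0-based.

[1] R0 <-> R2
[1] R0 /= -3  ⇒  (1, -4/3, -1, 1/3, 1/3)
     R3 -= -1·R0  ⇒  (0, -10/3, 3, 10/3, 13/3)
[2] R1 /= 3  ⇒  (0, 1, -2/3, -4/3, 1/3)
     R0 -= -4/3·R1  ⇒  (1, 0, -17/9, -13/9, 7/9)
     R2 -= 3·R1  ⇒  (0, 0, 6, 2, -3)
     R3 -= -10/3·R1  ⇒  (0, 0, 7/9, -10/9, 49/9)
[3] R2 /= 6  ⇒  (0, 0, 1, 1/3, -1/2)
     R0 -= -17/9·R2  ⇒  (1, 0, 0, -22/27, -1/6)
     R1 -= -2/3·R2  ⇒  (0, 1, 0, -10/9, 0)
     R3 -= 7/9·R2  ⇒  (0, 0, 0, -37/27, 35/6)
[4] R3 /= -37/27  ⇒  (0, 0, 0, 1, -315/74)
     R0 -= -22/27·R3  ⇒  (1, 0, 0, 0, -269/74)
     R1 -= -10/9·R3  ⇒  (0, 1, 0, 0, -175/37)
     R2 -= 1/3·R3  ⇒  (0, 0, 1, 0, 34/37)

pivot columns: 0, 1, 2, 3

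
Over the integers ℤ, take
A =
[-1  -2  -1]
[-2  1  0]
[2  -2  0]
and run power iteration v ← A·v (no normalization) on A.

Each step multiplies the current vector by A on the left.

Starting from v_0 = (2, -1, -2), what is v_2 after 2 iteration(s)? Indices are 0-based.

v_2 = (2, -9, 14)

v_0 = (2, -1, -2).
v_1 = A·v_0 = (2, -5, 6).
v_2 = A·v_1 = (2, -9, 14).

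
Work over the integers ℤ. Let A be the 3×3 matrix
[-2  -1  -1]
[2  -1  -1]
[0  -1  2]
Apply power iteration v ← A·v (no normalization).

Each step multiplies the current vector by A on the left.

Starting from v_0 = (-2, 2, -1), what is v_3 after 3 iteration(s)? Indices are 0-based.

v_3 = (-18, -6, -21)

v_0 = (-2, 2, -1).
v_1 = A·v_0 = (3, -5, -4).
v_2 = A·v_1 = (3, 15, -3).
v_3 = A·v_2 = (-18, -6, -21).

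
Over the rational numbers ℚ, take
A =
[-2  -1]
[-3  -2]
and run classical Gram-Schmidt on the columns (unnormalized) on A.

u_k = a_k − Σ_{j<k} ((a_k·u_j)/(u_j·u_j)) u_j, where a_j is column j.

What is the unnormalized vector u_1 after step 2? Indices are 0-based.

u_1 = (3/13, -2/13)

Step 1: u_0 = a_0 = (-2, -3).
Step 2: u_1 = a_1 − (8/13)·u_0 = (3/13, -2/13).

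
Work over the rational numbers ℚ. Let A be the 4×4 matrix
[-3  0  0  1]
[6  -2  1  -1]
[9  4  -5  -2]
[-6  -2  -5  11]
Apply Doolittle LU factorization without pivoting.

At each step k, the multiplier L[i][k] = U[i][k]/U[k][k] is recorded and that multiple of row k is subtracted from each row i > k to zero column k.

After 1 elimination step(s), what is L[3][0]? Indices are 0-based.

L[3][0] = 2

k=0: U[0][0]=-3
  eliminate (1,0): mult=-2, new row 1: (0, -2, 1, 1); set L[1][0]=-2
  eliminate (2,0): mult=-3, new row 2: (0, 4, -5, 1); set L[2][0]=-3
  eliminate (3,0): mult=2, new row 3: (0, -2, -5, 9); set L[3][0]=2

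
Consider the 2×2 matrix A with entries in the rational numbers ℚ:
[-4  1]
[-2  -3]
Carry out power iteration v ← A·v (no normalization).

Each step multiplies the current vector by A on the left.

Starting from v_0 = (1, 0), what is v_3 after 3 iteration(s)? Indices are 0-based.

v_0 = (1, 0).
v_1 = A·v_0 = (-4, -2).
v_2 = A·v_1 = (14, 14).
v_3 = A·v_2 = (-42, -70).

v_3 = (-42, -70)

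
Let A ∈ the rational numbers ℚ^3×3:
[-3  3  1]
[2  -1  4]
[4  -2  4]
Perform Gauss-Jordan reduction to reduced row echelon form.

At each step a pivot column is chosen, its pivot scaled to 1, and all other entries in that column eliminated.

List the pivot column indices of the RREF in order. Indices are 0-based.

pivot(0,0)=-3: scale R0 → (1, -1, -1/3)
  clear (1,0): R1 −= (2)R0 → (0, 1, 14/3)
  clear (2,0): R2 −= (4)R0 → (0, 2, 16/3)
pivot(1,1)=1: scale R1 → (0, 1, 14/3)
  clear (0,1): R0 −= (-1)R1 → (1, 0, 13/3)
  clear (2,1): R2 −= (2)R1 → (0, 0, -4)
pivot(2,2)=-4: scale R2 → (0, 0, 1)
  clear (0,2): R0 −= (13/3)R2 → (1, 0, 0)
  clear (1,2): R1 −= (14/3)R2 → (0, 1, 0)

pivot columns: 0, 1, 2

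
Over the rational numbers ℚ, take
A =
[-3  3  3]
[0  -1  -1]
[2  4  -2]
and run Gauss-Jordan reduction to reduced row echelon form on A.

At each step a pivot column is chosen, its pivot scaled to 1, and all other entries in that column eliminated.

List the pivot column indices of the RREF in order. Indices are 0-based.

pivot(0,0)=-3: scale R0 → (1, -1, -1)
  clear (2,0): R2 −= (2)R0 → (0, 6, 0)
pivot(1,1)=-1: scale R1 → (0, 1, 1)
  clear (0,1): R0 −= (-1)R1 → (1, 0, 0)
  clear (2,1): R2 −= (6)R1 → (0, 0, -6)
pivot(2,2)=-6: scale R2 → (0, 0, 1)
  clear (1,2): R1 −= (1)R2 → (0, 1, 0)

pivot columns: 0, 1, 2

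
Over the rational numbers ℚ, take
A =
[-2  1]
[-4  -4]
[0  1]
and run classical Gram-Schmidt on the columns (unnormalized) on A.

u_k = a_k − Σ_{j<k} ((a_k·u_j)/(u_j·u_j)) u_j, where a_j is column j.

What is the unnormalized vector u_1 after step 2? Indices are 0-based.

u_1 = (12/5, -6/5, 1)

Step 1: u_0 = a_0 = (-2, -4, 0).
Step 2: u_1 = a_1 − (7/10)·u_0 = (12/5, -6/5, 1).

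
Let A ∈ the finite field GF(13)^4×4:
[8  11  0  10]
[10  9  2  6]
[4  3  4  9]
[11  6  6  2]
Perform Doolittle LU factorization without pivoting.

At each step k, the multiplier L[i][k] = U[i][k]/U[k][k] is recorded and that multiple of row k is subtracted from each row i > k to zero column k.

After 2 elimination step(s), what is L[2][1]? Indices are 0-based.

L[2][1] = 6

[col 0] pivot 8
  R1 -= 11*R0 → (0, 5, 2, 0)  (L[1][0] := 11)
  R2 -= 7*R0 → (0, 4, 4, 4)  (L[2][0] := 7)
  R3 -= 3*R0 → (0, 12, 6, 11)  (L[3][0] := 3)
[col 1] pivot 5
  R2 -= 6*R1 → (0, 0, 5, 4)  (L[2][1] := 6)
  R3 -= 5*R1 → (0, 0, 9, 11)  (L[3][1] := 5)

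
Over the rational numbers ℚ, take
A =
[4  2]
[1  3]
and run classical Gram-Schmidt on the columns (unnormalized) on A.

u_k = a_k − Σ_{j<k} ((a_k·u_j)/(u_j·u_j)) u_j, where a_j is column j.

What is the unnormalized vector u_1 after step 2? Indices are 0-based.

u_1 = (-10/17, 40/17)

Step 1: u_0 = a_0 = (4, 1).
Step 2: u_1 = a_1 − (11/17)·u_0 = (-10/17, 40/17).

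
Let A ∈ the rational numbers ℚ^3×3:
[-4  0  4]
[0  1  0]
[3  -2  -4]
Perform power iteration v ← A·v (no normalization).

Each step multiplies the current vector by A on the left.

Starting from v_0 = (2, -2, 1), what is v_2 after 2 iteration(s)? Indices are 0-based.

v_2 = (40, -2, -32)

v_0 = (2, -2, 1).
v_1 = A·v_0 = (-4, -2, 6).
v_2 = A·v_1 = (40, -2, -32).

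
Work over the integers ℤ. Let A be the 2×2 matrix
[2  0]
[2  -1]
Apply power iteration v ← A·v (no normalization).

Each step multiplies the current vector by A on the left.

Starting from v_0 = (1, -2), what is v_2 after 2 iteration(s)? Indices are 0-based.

v_0 = (1, -2).
v_1 = A·v_0 = (2, 4).
v_2 = A·v_1 = (4, 0).

v_2 = (4, 0)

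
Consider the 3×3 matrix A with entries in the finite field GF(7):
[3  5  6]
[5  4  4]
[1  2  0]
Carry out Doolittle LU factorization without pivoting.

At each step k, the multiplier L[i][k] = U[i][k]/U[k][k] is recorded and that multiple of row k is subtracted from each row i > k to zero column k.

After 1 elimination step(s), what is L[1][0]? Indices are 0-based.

Step 1: pivot at (0,0) is 3.
  row1 ← row1 − (4)·row0  ⇒  L[1][0]=4, U row1=(0, 5, 1)
  row2 ← row2 − (5)·row0  ⇒  L[2][0]=5, U row2=(0, 5, 5)

L[1][0] = 4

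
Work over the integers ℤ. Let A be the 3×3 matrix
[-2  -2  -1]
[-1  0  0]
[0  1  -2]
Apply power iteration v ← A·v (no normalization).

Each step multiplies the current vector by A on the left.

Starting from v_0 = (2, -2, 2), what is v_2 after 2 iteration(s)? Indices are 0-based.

v_0 = (2, -2, 2).
v_1 = A·v_0 = (-2, -2, -6).
v_2 = A·v_1 = (14, 2, 10).

v_2 = (14, 2, 10)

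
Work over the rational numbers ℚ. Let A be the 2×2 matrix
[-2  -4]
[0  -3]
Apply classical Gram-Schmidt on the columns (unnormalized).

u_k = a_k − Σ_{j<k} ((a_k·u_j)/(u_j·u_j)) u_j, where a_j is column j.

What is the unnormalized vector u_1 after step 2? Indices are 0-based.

u_1 = (0, -3)

Step 1: u_0 = a_0 = (-2, 0).
Step 2: u_1 = a_1 − (2)·u_0 = (0, -3).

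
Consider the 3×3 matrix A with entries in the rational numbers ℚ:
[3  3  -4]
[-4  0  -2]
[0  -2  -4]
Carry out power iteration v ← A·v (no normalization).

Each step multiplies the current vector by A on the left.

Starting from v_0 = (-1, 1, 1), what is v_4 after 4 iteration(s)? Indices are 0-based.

v_4 = (382, 40, 768)

v_0 = (-1, 1, 1).
v_1 = A·v_0 = (-4, 2, -6).
v_2 = A·v_1 = (18, 28, 20).
v_3 = A·v_2 = (58, -112, -136).
v_4 = A·v_3 = (382, 40, 768).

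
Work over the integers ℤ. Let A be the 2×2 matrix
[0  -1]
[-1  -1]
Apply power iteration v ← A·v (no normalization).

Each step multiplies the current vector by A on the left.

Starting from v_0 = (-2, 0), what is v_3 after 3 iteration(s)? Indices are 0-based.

v_0 = (-2, 0).
v_1 = A·v_0 = (0, 2).
v_2 = A·v_1 = (-2, -2).
v_3 = A·v_2 = (2, 4).

v_3 = (2, 4)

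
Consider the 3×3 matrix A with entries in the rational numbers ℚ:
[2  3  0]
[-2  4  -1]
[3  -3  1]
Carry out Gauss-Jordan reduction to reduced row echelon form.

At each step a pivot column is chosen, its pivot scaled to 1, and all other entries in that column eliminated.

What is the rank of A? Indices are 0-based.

step 1: normalize row 0 (÷2) = (1, 3/2, 0)
  row 1: subtract -2×row0 = (0, 7, -1)
  row 2: subtract 3×row0 = (0, -15/2, 1)
step 2: normalize row 1 (÷7) = (0, 1, -1/7)
  row 0: subtract 3/2×row1 = (1, 0, 3/14)
  row 2: subtract -15/2×row1 = (0, 0, -1/14)
step 3: normalize row 2 (÷-1/14) = (0, 0, 1)
  row 0: subtract 3/14×row2 = (1, 0, 0)
  row 1: subtract -1/7×row2 = (0, 1, 0)

rank = 3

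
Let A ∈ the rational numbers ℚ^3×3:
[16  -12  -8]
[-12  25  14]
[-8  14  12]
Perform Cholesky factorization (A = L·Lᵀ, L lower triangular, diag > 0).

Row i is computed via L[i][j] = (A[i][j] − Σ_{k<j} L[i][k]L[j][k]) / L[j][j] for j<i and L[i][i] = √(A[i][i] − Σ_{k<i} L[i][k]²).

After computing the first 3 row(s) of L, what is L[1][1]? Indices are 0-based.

Step 1: L[0][0] = √(16) = 4.
  L[1][0] = (-12) / L[0][0] = -3.
Step 2: L[1][1] = √(16) = 4.
  L[2][0] = (-8) / L[0][0] = -2.
  L[2][1] = (8) / L[1][1] = 2.
Step 3: L[2][2] = √(4) = 2.

L[1][1] = 4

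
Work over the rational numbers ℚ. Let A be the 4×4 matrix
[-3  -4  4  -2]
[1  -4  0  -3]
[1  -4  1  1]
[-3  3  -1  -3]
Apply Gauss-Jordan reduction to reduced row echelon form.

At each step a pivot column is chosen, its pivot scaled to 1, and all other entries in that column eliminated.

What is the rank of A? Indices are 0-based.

rank = 4

pivot(0,0)=-3: scale R0 → (1, 4/3, -4/3, 2/3)
  clear (1,0): R1 −= (1)R0 → (0, -16/3, 4/3, -11/3)
  clear (2,0): R2 −= (1)R0 → (0, -16/3, 7/3, 1/3)
  clear (3,0): R3 −= (-3)R0 → (0, 7, -5, -1)
pivot(1,1)=-16/3: scale R1 → (0, 1, -1/4, 11/16)
  clear (0,1): R0 −= (4/3)R1 → (1, 0, -1, -1/4)
  clear (2,1): R2 −= (-16/3)R1 → (0, 0, 1, 4)
  clear (3,1): R3 −= (7)R1 → (0, 0, -13/4, -93/16)
pivot(2,2)=1: scale R2 → (0, 0, 1, 4)
  clear (0,2): R0 −= (-1)R2 → (1, 0, 0, 15/4)
  clear (1,2): R1 −= (-1/4)R2 → (0, 1, 0, 27/16)
  clear (3,2): R3 −= (-13/4)R2 → (0, 0, 0, 115/16)
pivot(3,3)=115/16: scale R3 → (0, 0, 0, 1)
  clear (0,3): R0 −= (15/4)R3 → (1, 0, 0, 0)
  clear (1,3): R1 −= (27/16)R3 → (0, 1, 0, 0)
  clear (2,3): R2 −= (4)R3 → (0, 0, 1, 0)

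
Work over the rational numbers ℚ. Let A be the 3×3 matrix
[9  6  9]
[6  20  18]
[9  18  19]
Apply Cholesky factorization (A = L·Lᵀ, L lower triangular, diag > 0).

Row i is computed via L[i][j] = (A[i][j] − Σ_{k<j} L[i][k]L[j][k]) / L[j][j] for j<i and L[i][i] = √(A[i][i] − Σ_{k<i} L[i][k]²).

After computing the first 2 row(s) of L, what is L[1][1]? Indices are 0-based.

Step 1: L[0][0] = √(9) = 3.
  L[1][0] = (6) / L[0][0] = 2.
Step 2: L[1][1] = √(16) = 4.

L[1][1] = 4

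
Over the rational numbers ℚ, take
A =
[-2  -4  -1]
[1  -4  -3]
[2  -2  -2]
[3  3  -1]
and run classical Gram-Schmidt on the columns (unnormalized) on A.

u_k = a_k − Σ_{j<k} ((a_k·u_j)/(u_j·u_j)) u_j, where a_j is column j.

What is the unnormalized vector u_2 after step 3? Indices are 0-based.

u_2 = (-1/3, -2/9, 4/9, -4/9)

Step 1: u_0 = a_0 = (-2, 1, 2, 3).
Step 2: u_1 = a_1 − (1/2)·u_0 = (-3, -9/2, -3, 3/2).
Step 3: u_2 = a_2 − (-4/9)·u_0 − (14/27)·u_1 = (-1/3, -2/9, 4/9, -4/9).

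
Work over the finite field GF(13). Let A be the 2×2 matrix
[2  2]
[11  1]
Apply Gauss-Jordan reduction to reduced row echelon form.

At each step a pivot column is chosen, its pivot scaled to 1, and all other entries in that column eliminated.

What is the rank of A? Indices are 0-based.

rank = 2

[1] R0 /= 2  ⇒  (1, 1)
     R1 -= 11·R0  ⇒  (0, 3)
[2] R1 /= 3  ⇒  (0, 1)
     R0 -= 1·R1  ⇒  (1, 0)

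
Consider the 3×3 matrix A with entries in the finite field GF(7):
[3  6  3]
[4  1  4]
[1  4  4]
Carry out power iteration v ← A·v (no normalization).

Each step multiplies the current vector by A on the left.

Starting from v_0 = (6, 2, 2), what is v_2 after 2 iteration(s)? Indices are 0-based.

v_0 = (6, 2, 2).
v_1 = A·v_0 = (1, 6, 1).
v_2 = A·v_1 = (0, 0, 1).

v_2 = (0, 0, 1)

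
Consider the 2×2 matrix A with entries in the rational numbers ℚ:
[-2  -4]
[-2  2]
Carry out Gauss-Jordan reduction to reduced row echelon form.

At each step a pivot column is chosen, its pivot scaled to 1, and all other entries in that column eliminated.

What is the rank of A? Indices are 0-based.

[1] R0 /= -2  ⇒  (1, 2)
     R1 -= -2·R0  ⇒  (0, 6)
[2] R1 /= 6  ⇒  (0, 1)
     R0 -= 2·R1  ⇒  (1, 0)

rank = 2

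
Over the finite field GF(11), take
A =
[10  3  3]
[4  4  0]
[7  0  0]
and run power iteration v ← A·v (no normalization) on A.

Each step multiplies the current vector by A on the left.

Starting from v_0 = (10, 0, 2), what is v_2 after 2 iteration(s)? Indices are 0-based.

v_0 = (10, 0, 2).
v_1 = A·v_0 = (7, 7, 4).
v_2 = A·v_1 = (4, 1, 5).

v_2 = (4, 1, 5)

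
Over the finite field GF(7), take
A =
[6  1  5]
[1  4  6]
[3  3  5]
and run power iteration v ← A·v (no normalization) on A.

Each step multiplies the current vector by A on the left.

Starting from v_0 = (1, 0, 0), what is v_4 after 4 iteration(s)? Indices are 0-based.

v_0 = (1, 0, 0).
v_1 = A·v_0 = (6, 1, 3).
v_2 = A·v_1 = (3, 0, 1).
v_3 = A·v_2 = (2, 2, 0).
v_4 = A·v_3 = (0, 3, 5).

v_4 = (0, 3, 5)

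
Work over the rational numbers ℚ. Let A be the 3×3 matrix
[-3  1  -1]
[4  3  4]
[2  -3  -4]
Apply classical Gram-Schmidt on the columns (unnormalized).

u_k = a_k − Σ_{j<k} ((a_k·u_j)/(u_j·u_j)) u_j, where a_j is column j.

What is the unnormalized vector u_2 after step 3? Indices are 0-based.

u_2 = (-378/271, -147/271, -273/271)

Step 1: u_0 = a_0 = (-3, 4, 2).
Step 2: u_1 = a_1 − (3/29)·u_0 = (38/29, 75/29, -93/29).
Step 3: u_2 = a_2 − (11/29)·u_0 − (317/271)·u_1 = (-378/271, -147/271, -273/271).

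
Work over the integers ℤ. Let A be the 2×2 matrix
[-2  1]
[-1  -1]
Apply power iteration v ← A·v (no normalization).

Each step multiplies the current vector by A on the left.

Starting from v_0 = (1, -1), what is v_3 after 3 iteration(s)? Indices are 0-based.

v_3 = (-9, -9)

v_0 = (1, -1).
v_1 = A·v_0 = (-3, 0).
v_2 = A·v_1 = (6, 3).
v_3 = A·v_2 = (-9, -9).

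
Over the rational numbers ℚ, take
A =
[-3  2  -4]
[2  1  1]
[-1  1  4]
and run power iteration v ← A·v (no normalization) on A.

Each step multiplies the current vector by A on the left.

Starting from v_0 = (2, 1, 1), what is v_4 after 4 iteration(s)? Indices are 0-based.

v_0 = (2, 1, 1).
v_1 = A·v_0 = (-8, 6, 3).
v_2 = A·v_1 = (24, -7, 26).
v_3 = A·v_2 = (-190, 67, 73).
v_4 = A·v_3 = (412, -240, 549).

v_4 = (412, -240, 549)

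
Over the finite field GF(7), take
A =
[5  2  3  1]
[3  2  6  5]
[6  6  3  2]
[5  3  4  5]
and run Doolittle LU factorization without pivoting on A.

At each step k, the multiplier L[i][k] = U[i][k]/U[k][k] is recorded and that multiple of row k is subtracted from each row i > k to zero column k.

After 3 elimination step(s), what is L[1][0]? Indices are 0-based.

Step 1: pivot at (0,0) is 5.
  row1 ← row1 − (2)·row0  ⇒  L[1][0]=2, U row1=(0, 5, 0, 3)
  row2 ← row2 − (4)·row0  ⇒  L[2][0]=4, U row2=(0, 5, 5, 5)
  row3 ← row3 − (1)·row0  ⇒  L[3][0]=1, U row3=(0, 1, 1, 4)
Step 2: pivot at (1,1) is 5.
  row2 ← row2 − (1)·row1  ⇒  L[2][1]=1, U row2=(0, 0, 5, 2)
  row3 ← row3 − (3)·row1  ⇒  L[3][1]=3, U row3=(0, 0, 1, 2)
Step 3: pivot at (2,2) is 5.
  row3 ← row3 − (3)·row2  ⇒  L[3][2]=3, U row3=(0, 0, 0, 3)

L[1][0] = 2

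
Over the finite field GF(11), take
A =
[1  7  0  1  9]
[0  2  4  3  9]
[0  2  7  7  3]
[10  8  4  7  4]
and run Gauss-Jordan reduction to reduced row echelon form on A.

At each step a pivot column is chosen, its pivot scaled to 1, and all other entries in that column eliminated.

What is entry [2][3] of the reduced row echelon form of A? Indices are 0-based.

[1] R0 /= 1  ⇒  (1, 7, 0, 1, 9)
     R3 -= 10·R0  ⇒  (0, 4, 4, 8, 2)
[2] R1 /= 2  ⇒  (0, 1, 2, 7, 10)
     R0 -= 7·R1  ⇒  (1, 0, 8, 7, 5)
     R2 -= 2·R1  ⇒  (0, 0, 3, 4, 5)
     R3 -= 4·R1  ⇒  (0, 0, 7, 2, 6)
[3] R2 /= 3  ⇒  (0, 0, 1, 5, 9)
     R0 -= 8·R2  ⇒  (1, 0, 0, 0, 10)
     R1 -= 2·R2  ⇒  (0, 1, 0, 8, 3)
     R3 -= 7·R2  ⇒  (0, 0, 0, 0, 9)
column 3 empty below row 3
[4] R3 /= 9  ⇒  (0, 0, 0, 0, 1)
     R0 -= 10·R3  ⇒  (1, 0, 0, 0, 0)
     R1 -= 3·R3  ⇒  (0, 1, 0, 8, 0)
     R2 -= 9·R3  ⇒  (0, 0, 1, 5, 0)

M[2][3] = 5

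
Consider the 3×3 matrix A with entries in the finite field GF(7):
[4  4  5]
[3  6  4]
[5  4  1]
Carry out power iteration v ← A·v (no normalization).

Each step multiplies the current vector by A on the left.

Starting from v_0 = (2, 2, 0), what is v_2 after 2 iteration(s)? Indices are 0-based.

v_0 = (2, 2, 0).
v_1 = A·v_0 = (2, 4, 4).
v_2 = A·v_1 = (2, 4, 2).

v_2 = (2, 4, 2)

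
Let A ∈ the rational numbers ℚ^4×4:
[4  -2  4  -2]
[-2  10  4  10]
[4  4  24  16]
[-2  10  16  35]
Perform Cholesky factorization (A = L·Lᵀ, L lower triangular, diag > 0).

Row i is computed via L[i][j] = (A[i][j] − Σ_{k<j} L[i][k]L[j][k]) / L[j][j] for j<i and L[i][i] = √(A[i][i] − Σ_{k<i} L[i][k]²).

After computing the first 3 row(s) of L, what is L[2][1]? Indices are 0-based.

L[2][1] = 2

Step 1: L[0][0] = √(4) = 2.
  L[1][0] = (-2) / L[0][0] = -1.
Step 2: L[1][1] = √(9) = 3.
  L[2][0] = (4) / L[0][0] = 2.
  L[2][1] = (6) / L[1][1] = 2.
Step 3: L[2][2] = √(16) = 4.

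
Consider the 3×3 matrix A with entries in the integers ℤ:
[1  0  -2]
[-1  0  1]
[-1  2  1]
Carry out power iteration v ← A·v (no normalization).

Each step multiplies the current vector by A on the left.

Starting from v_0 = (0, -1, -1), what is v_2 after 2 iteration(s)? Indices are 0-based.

v_2 = (8, -5, -7)

v_0 = (0, -1, -1).
v_1 = A·v_0 = (2, -1, -3).
v_2 = A·v_1 = (8, -5, -7).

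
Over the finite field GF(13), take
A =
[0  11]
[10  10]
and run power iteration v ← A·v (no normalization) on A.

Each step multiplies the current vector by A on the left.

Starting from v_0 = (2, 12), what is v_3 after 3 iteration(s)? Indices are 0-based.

v_0 = (2, 12).
v_1 = A·v_0 = (2, 10).
v_2 = A·v_1 = (6, 3).
v_3 = A·v_2 = (7, 12).

v_3 = (7, 12)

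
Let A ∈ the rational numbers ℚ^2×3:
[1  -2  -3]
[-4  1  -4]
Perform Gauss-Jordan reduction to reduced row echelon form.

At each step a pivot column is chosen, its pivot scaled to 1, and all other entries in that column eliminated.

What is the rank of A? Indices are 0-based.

rank = 2

pivot(0,0)=1: scale R0 → (1, -2, -3)
  clear (1,0): R1 −= (-4)R0 → (0, -7, -16)
pivot(1,1)=-7: scale R1 → (0, 1, 16/7)
  clear (0,1): R0 −= (-2)R1 → (1, 0, 11/7)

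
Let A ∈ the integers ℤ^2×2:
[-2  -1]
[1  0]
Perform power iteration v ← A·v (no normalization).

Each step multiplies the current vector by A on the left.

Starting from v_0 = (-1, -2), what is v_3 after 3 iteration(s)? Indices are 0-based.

v_0 = (-1, -2).
v_1 = A·v_0 = (4, -1).
v_2 = A·v_1 = (-7, 4).
v_3 = A·v_2 = (10, -7).

v_3 = (10, -7)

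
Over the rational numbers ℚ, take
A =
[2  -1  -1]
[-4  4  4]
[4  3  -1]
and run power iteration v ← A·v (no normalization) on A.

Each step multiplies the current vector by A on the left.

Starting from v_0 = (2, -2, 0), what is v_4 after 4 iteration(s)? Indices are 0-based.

v_0 = (2, -2, 0).
v_1 = A·v_0 = (6, -16, 2).
v_2 = A·v_1 = (26, -80, -26).
v_3 = A·v_2 = (158, -528, -110).
v_4 = A·v_3 = (954, -3184, -842).

v_4 = (954, -3184, -842)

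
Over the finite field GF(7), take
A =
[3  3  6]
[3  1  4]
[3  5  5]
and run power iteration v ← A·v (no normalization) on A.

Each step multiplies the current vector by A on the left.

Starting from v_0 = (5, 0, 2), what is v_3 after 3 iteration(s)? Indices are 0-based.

v_3 = (1, 1, 4)

v_0 = (5, 0, 2).
v_1 = A·v_0 = (6, 2, 4).
v_2 = A·v_1 = (6, 1, 6).
v_3 = A·v_2 = (1, 1, 4).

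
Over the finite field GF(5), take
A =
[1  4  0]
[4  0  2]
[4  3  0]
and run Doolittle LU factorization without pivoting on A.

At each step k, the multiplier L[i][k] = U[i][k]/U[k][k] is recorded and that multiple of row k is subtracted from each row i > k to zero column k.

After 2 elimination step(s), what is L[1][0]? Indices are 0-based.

[col 0] pivot 1
  R1 -= 4*R0 → (0, 4, 2)  (L[1][0] := 4)
  R2 -= 4*R0 → (0, 2, 0)  (L[2][0] := 4)
[col 1] pivot 4
  R2 -= 3*R1 → (0, 0, 4)  (L[2][1] := 3)

L[1][0] = 4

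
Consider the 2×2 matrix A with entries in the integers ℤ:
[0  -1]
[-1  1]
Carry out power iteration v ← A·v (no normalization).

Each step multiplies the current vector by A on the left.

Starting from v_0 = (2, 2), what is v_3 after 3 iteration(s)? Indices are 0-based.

v_0 = (2, 2).
v_1 = A·v_0 = (-2, 0).
v_2 = A·v_1 = (0, 2).
v_3 = A·v_2 = (-2, 2).

v_3 = (-2, 2)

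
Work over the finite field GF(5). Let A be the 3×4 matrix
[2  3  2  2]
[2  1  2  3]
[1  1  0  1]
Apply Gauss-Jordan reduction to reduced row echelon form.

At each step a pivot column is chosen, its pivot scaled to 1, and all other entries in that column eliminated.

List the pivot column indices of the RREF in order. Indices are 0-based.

step 1: normalize row 0 (÷2) = (1, 4, 1, 1)
  row 1: subtract 2×row0 = (0, 3, 0, 1)
  row 2: subtract 1×row0 = (0, 2, 4, 0)
step 2: normalize row 1 (÷3) = (0, 1, 0, 2)
  row 0: subtract 4×row1 = (1, 0, 1, 3)
  row 2: subtract 2×row1 = (0, 0, 4, 1)
step 3: normalize row 2 (÷4) = (0, 0, 1, 4)
  row 0: subtract 1×row2 = (1, 0, 0, 4)

pivot columns: 0, 1, 2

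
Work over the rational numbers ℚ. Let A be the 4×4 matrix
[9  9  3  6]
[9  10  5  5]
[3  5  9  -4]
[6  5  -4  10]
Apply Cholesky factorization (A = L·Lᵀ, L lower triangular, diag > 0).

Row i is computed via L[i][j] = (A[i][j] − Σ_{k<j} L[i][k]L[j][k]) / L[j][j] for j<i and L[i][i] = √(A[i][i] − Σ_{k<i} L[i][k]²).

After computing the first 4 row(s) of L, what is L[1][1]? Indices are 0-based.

L[1][1] = 1

Step 1: L[0][0] = √(9) = 3.
  L[1][0] = (9) / L[0][0] = 3.
Step 2: L[1][1] = √(1) = 1.
  L[2][0] = (3) / L[0][0] = 1.
  L[2][1] = (2) / L[1][1] = 2.
Step 3: L[2][2] = √(4) = 2.
  L[3][0] = (6) / L[0][0] = 2.
  L[3][1] = (-1) / L[1][1] = -1.
  L[3][2] = (-4) / L[2][2] = -2.
Step 4: L[3][3] = √(1) = 1.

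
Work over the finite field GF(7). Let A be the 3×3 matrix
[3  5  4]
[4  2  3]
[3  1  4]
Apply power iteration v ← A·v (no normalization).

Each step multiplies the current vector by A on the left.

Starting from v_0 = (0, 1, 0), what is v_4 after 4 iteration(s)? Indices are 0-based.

v_0 = (0, 1, 0).
v_1 = A·v_0 = (5, 2, 1).
v_2 = A·v_1 = (1, 6, 0).
v_3 = A·v_2 = (5, 2, 2).
v_4 = A·v_3 = (5, 2, 4).

v_4 = (5, 2, 4)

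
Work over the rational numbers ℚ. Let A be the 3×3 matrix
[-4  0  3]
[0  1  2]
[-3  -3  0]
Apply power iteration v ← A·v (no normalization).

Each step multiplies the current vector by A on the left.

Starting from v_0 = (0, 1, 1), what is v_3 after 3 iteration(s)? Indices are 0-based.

v_0 = (0, 1, 1).
v_1 = A·v_0 = (3, 3, -3).
v_2 = A·v_1 = (-21, -3, -18).
v_3 = A·v_2 = (30, -39, 72).

v_3 = (30, -39, 72)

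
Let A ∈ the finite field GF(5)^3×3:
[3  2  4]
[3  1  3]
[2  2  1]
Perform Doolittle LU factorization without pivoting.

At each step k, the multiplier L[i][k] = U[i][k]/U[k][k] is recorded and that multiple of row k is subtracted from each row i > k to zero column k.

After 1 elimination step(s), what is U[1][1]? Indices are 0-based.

U[1][1] = 4

k=0: U[0][0]=3
  eliminate (1,0): mult=1, new row 1: (0, 4, 4); set L[1][0]=1
  eliminate (2,0): mult=4, new row 2: (0, 4, 0); set L[2][0]=4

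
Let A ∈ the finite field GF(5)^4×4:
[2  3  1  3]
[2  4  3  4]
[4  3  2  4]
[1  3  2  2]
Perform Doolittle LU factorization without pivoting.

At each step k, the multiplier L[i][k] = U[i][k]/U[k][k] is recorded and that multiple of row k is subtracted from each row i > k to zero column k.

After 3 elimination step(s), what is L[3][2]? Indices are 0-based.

L[3][2] = 1

[col 0] pivot 2
  R1 -= 1*R0 → (0, 1, 2, 1)  (L[1][0] := 1)
  R2 -= 2*R0 → (0, 2, 0, 3)  (L[2][0] := 2)
  R3 -= 3*R0 → (0, 4, 4, 3)  (L[3][0] := 3)
[col 1] pivot 1
  R2 -= 2*R1 → (0, 0, 1, 1)  (L[2][1] := 2)
  R3 -= 4*R1 → (0, 0, 1, 4)  (L[3][1] := 4)
[col 2] pivot 1
  R3 -= 1*R2 → (0, 0, 0, 3)  (L[3][2] := 1)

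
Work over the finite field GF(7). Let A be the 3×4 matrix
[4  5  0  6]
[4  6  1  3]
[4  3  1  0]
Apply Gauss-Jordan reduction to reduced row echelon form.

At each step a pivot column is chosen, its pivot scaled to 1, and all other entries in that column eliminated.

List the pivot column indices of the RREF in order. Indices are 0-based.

pivot columns: 0, 1, 2

step 1: normalize row 0 (÷4) = (1, 3, 0, 5)
  row 1: subtract 4×row0 = (0, 1, 1, 4)
  row 2: subtract 4×row0 = (0, 5, 1, 1)
step 2: normalize row 1 (÷1) = (0, 1, 1, 4)
  row 0: subtract 3×row1 = (1, 0, 4, 0)
  row 2: subtract 5×row1 = (0, 0, 3, 2)
step 3: normalize row 2 (÷3) = (0, 0, 1, 3)
  row 0: subtract 4×row2 = (1, 0, 0, 2)
  row 1: subtract 1×row2 = (0, 1, 0, 1)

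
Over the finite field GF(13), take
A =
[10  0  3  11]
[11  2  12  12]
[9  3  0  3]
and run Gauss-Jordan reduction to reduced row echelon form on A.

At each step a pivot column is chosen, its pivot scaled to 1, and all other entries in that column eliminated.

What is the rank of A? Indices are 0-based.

[1] R0 /= 10  ⇒  (1, 0, 12, 5)
     R1 -= 11·R0  ⇒  (0, 2, 10, 9)
     R2 -= 9·R0  ⇒  (0, 3, 9, 10)
[2] R1 /= 2  ⇒  (0, 1, 5, 11)
     R2 -= 3·R1  ⇒  (0, 0, 7, 3)
[3] R2 /= 7  ⇒  (0, 0, 1, 6)
     R0 -= 12·R2  ⇒  (1, 0, 0, 11)
     R1 -= 5·R2  ⇒  (0, 1, 0, 7)

rank = 3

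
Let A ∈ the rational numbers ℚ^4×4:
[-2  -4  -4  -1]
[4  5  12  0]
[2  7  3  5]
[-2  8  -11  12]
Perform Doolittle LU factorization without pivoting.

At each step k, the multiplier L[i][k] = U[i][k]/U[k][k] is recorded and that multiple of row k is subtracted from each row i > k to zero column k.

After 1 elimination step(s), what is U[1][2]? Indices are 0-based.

Step 1: pivot at (0,0) is -2.
  row1 ← row1 − (-2)·row0  ⇒  L[1][0]=-2, U row1=(0, -3, 4, -2)
  row2 ← row2 − (-1)·row0  ⇒  L[2][0]=-1, U row2=(0, 3, -1, 4)
  row3 ← row3 − (1)·row0  ⇒  L[3][0]=1, U row3=(0, 12, -7, 13)

U[1][2] = 4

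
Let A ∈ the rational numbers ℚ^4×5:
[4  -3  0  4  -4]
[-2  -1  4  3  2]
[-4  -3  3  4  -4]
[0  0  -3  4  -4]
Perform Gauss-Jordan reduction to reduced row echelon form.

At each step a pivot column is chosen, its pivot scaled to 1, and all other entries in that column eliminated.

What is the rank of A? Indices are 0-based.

rank = 4

step 1: normalize row 0 (÷4) = (1, -3/4, 0, 1, -1)
  row 1: subtract -2×row0 = (0, -5/2, 4, 5, 0)
  row 2: subtract -4×row0 = (0, -6, 3, 8, -8)
step 2: normalize row 1 (÷-5/2) = (0, 1, -8/5, -2, 0)
  row 0: subtract -3/4×row1 = (1, 0, -6/5, -1/2, -1)
  row 2: subtract -6×row1 = (0, 0, -33/5, -4, -8)
step 3: normalize row 2 (÷-33/5) = (0, 0, 1, 20/33, 40/33)
  row 0: subtract -6/5×row2 = (1, 0, 0, 5/22, 5/11)
  row 1: subtract -8/5×row2 = (0, 1, 0, -34/33, 64/33)
  row 3: subtract -3×row2 = (0, 0, 0, 64/11, -4/11)
step 4: normalize row 3 (÷64/11) = (0, 0, 0, 1, -1/16)
  row 0: subtract 5/22×row3 = (1, 0, 0, 0, 15/32)
  row 1: subtract -34/33×row3 = (0, 1, 0, 0, 15/8)
  row 2: subtract 20/33×row3 = (0, 0, 1, 0, 5/4)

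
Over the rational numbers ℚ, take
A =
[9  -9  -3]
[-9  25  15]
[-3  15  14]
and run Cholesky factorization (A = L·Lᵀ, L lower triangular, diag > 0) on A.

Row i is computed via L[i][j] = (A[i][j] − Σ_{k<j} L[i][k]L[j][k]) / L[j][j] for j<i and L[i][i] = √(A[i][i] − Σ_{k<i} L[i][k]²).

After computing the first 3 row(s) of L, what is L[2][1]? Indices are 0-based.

L[2][1] = 3

Step 1: L[0][0] = √(9) = 3.
  L[1][0] = (-9) / L[0][0] = -3.
Step 2: L[1][1] = √(16) = 4.
  L[2][0] = (-3) / L[0][0] = -1.
  L[2][1] = (12) / L[1][1] = 3.
Step 3: L[2][2] = √(4) = 2.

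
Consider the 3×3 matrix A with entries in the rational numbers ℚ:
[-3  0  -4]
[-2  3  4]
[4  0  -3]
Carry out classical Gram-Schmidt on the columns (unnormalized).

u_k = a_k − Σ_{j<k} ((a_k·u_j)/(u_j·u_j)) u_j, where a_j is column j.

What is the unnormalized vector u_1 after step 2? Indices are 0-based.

Step 1: u_0 = a_0 = (-3, -2, 4).
Step 2: u_1 = a_1 − (-6/29)·u_0 = (-18/29, 75/29, 24/29).

u_1 = (-18/29, 75/29, 24/29)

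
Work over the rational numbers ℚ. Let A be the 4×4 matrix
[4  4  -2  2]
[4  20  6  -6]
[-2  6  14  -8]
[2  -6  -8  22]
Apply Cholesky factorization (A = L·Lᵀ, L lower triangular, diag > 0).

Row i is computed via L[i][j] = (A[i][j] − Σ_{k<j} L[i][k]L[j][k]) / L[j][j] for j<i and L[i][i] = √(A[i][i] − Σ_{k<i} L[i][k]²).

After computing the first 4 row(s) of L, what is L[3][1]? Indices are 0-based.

L[3][1] = -2

Step 1: L[0][0] = √(4) = 2.
  L[1][0] = (4) / L[0][0] = 2.
Step 2: L[1][1] = √(16) = 4.
  L[2][0] = (-2) / L[0][0] = -1.
  L[2][1] = (8) / L[1][1] = 2.
Step 3: L[2][2] = √(9) = 3.
  L[3][0] = (2) / L[0][0] = 1.
  L[3][1] = (-8) / L[1][1] = -2.
  L[3][2] = (-3) / L[2][2] = -1.
Step 4: L[3][3] = √(16) = 4.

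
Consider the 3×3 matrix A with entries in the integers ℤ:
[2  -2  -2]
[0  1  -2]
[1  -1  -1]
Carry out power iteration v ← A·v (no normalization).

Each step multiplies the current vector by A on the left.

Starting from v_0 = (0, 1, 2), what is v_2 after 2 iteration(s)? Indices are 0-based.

v_2 = (0, 3, 0)

v_0 = (0, 1, 2).
v_1 = A·v_0 = (-6, -3, -3).
v_2 = A·v_1 = (0, 3, 0).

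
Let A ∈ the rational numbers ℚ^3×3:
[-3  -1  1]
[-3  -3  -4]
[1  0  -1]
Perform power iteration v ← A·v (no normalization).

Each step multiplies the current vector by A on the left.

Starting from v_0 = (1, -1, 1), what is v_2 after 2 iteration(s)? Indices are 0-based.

v_0 = (1, -1, 1).
v_1 = A·v_0 = (-1, -4, 0).
v_2 = A·v_1 = (7, 15, -1).

v_2 = (7, 15, -1)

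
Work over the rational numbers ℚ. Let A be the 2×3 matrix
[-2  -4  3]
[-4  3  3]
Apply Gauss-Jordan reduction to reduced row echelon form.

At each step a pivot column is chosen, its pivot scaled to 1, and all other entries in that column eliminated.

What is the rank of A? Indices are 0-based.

[1] R0 /= -2  ⇒  (1, 2, -3/2)
     R1 -= -4·R0  ⇒  (0, 11, -3)
[2] R1 /= 11  ⇒  (0, 1, -3/11)
     R0 -= 2·R1  ⇒  (1, 0, -21/22)

rank = 2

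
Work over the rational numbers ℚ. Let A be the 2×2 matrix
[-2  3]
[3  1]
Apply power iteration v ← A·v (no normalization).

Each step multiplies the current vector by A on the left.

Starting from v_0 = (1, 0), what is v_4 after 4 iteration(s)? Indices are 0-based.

v_0 = (1, 0).
v_1 = A·v_0 = (-2, 3).
v_2 = A·v_1 = (13, -3).
v_3 = A·v_2 = (-35, 36).
v_4 = A·v_3 = (178, -69).

v_4 = (178, -69)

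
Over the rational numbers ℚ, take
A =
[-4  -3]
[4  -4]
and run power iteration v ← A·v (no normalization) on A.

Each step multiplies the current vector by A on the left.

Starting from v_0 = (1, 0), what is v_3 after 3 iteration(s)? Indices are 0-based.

v_3 = (80, 144)

v_0 = (1, 0).
v_1 = A·v_0 = (-4, 4).
v_2 = A·v_1 = (4, -32).
v_3 = A·v_2 = (80, 144).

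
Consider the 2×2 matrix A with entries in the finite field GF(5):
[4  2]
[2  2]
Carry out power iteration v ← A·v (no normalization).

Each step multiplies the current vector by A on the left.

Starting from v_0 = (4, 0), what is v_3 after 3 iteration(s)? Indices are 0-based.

v_0 = (4, 0).
v_1 = A·v_0 = (1, 3).
v_2 = A·v_1 = (0, 3).
v_3 = A·v_2 = (1, 1).

v_3 = (1, 1)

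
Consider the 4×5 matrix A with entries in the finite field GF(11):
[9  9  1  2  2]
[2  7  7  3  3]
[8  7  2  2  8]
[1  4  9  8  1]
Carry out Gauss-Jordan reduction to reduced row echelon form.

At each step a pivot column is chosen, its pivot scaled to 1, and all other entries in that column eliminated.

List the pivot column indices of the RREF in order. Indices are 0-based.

pivot columns: 0, 1, 2, 3

step 1: normalize row 0 (÷9) = (1, 1, 5, 10, 10)
  row 1: subtract 2×row0 = (0, 5, 8, 5, 5)
  row 2: subtract 8×row0 = (0, 10, 6, 10, 5)
  row 3: subtract 1×row0 = (0, 3, 4, 9, 2)
step 2: normalize row 1 (÷5) = (0, 1, 6, 1, 1)
  row 0: subtract 1×row1 = (1, 0, 10, 9, 9)
  row 2: subtract 10×row1 = (0, 0, 1, 0, 6)
  row 3: subtract 3×row1 = (0, 0, 8, 6, 10)
step 3: normalize row 2 (÷1) = (0, 0, 1, 0, 6)
  row 0: subtract 10×row2 = (1, 0, 0, 9, 4)
  row 1: subtract 6×row2 = (0, 1, 0, 1, 9)
  row 3: subtract 8×row2 = (0, 0, 0, 6, 6)
step 4: normalize row 3 (÷6) = (0, 0, 0, 1, 1)
  row 0: subtract 9×row3 = (1, 0, 0, 0, 6)
  row 1: subtract 1×row3 = (0, 1, 0, 0, 8)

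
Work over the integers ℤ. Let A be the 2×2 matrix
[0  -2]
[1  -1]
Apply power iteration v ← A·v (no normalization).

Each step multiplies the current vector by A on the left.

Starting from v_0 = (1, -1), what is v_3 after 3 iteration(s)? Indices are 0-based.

v_0 = (1, -1).
v_1 = A·v_0 = (2, 2).
v_2 = A·v_1 = (-4, 0).
v_3 = A·v_2 = (0, -4).

v_3 = (0, -4)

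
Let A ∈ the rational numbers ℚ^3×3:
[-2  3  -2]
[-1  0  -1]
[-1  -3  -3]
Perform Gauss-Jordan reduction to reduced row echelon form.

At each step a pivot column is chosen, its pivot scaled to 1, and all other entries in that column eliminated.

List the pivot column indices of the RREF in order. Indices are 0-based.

[1] R0 /= -2  ⇒  (1, -3/2, 1)
     R1 -= -1·R0  ⇒  (0, -3/2, 0)
     R2 -= -1·R0  ⇒  (0, -9/2, -2)
[2] R1 /= -3/2  ⇒  (0, 1, 0)
     R0 -= -3/2·R1  ⇒  (1, 0, 1)
     R2 -= -9/2·R1  ⇒  (0, 0, -2)
[3] R2 /= -2  ⇒  (0, 0, 1)
     R0 -= 1·R2  ⇒  (1, 0, 0)

pivot columns: 0, 1, 2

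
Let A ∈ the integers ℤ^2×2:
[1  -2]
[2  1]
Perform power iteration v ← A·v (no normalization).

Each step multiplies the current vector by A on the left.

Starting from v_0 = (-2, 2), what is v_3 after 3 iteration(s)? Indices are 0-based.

v_0 = (-2, 2).
v_1 = A·v_0 = (-6, -2).
v_2 = A·v_1 = (-2, -14).
v_3 = A·v_2 = (26, -18).

v_3 = (26, -18)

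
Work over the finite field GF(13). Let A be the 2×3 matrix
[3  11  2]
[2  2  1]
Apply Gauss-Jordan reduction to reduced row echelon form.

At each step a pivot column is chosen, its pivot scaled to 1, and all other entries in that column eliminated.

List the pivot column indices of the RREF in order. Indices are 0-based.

pivot(0,0)=3: scale R0 → (1, 8, 5)
  clear (1,0): R1 −= (2)R0 → (0, 12, 4)
pivot(1,1)=12: scale R1 → (0, 1, 9)
  clear (0,1): R0 −= (8)R1 → (1, 0, 11)

pivot columns: 0, 1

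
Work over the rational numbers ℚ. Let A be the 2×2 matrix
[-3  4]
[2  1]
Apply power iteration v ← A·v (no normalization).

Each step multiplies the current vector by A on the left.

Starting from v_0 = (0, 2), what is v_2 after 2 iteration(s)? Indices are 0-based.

v_2 = (-16, 18)

v_0 = (0, 2).
v_1 = A·v_0 = (8, 2).
v_2 = A·v_1 = (-16, 18).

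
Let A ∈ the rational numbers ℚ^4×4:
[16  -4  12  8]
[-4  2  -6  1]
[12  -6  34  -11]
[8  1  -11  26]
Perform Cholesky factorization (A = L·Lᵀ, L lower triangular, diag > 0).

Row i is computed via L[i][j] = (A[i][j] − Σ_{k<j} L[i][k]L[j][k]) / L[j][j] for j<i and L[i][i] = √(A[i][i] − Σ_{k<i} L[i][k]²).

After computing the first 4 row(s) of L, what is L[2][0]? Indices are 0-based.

L[2][0] = 3

Step 1: L[0][0] = √(16) = 4.
  L[1][0] = (-4) / L[0][0] = -1.
Step 2: L[1][1] = √(1) = 1.
  L[2][0] = (12) / L[0][0] = 3.
  L[2][1] = (-3) / L[1][1] = -3.
Step 3: L[2][2] = √(16) = 4.
  L[3][0] = (8) / L[0][0] = 2.
  L[3][1] = (3) / L[1][1] = 3.
  L[3][2] = (-8) / L[2][2] = -2.
Step 4: L[3][3] = √(9) = 3.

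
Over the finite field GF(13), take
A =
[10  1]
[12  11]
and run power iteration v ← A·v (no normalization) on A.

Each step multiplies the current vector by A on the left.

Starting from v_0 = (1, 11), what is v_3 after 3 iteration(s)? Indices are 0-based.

v_0 = (1, 11).
v_1 = A·v_0 = (8, 3).
v_2 = A·v_1 = (5, 12).
v_3 = A·v_2 = (10, 10).

v_3 = (10, 10)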